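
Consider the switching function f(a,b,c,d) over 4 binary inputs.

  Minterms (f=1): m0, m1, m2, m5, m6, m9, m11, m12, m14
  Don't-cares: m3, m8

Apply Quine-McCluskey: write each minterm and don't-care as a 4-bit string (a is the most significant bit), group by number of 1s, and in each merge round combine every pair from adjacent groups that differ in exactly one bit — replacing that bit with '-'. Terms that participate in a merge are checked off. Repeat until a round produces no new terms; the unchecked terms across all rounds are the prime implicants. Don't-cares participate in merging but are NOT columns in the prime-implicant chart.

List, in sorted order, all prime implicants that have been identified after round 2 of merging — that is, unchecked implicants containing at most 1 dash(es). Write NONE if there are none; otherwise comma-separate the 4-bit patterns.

-110, 0-01, 0-10, 1-00, 11-0

Round 0: 0000✓ 0001✓ 0010✓ 0011✓ 0101✓ 0110✓ 1000✓ 1001✓ 1011✓ 1100✓ 1110✓
Round 1: -000✓ -001✓ -011✓ -110 0-01 0-10 00-0✓ 00-1✓ 000-✓ 001-✓ 1-00 10-1✓ 100-✓ 11-0
Round 2: -0-1 -00- 00--
PIs = {-0-1, -00-, -110, 0-01, 0-10, 00--, 1-00, 11-0}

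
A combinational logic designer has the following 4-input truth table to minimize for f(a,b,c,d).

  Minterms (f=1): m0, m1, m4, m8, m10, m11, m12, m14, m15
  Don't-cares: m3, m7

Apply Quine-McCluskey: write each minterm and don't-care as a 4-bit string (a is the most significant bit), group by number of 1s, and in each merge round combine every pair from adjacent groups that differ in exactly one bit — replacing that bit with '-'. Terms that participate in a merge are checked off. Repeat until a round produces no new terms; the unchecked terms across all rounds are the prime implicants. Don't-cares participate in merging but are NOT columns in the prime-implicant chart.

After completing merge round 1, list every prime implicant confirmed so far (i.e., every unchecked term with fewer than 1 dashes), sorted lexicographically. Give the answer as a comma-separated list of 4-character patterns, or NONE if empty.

NONE

Round 0: 0000✓ 0001✓ 0011✓ 0100✓ 0111✓ 1000✓ 1010✓ 1011✓ 1100✓ 1110✓ 1111✓
Round 1: -000✓ -011✓ -100✓ -111✓ 0-00✓ 0-11✓ 00-1 000- 1-00✓ 1-10✓ 1-11✓ 10-0✓ 101-✓ 11-0✓ 111-✓
Round 2: --00 --11 1--0 1-1-
PIs = {--00, --11, 00-1, 000-, 1--0, 1-1-}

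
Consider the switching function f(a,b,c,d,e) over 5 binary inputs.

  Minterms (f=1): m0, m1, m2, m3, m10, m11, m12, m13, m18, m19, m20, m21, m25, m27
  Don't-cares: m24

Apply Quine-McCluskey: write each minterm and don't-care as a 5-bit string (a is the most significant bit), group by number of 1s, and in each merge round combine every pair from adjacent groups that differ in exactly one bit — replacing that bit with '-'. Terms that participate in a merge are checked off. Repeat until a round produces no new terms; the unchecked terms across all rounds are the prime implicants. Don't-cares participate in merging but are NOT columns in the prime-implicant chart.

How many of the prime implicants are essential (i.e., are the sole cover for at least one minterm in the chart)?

5

size-2^0 implicants → 00000(✓)  00001(✓)  00010(✓)  00011(✓)  01010(✓)  01011(✓)  01100(✓)  01101(✓)  10010(✓)  10011(✓)  10100(✓)  10101(✓)  11000(✓)  11001(✓)  11011(✓)
size-2^1 implicants → -0010(✓)  -0011(✓)  -1011(✓)  0-010(✓)  0-011(✓)  000-0(✓)  000-1(✓)  0000-(✓)  0001-(✓)  0101-(✓)  0110-  1-011(✓)  1001-(✓)  1010-  110-1  1100-
size-2^2 implicants → --011  -001-  0-01-  000--
Unchecked terms (primes): --011, -001-, 0-01-, 000--, 0110-, 1010-, 110-1, 1100-
Minterm coverage:
  m0 ⊆ 000-- [E]
  m1 ⊆ 000-- [E]
  m2 ⊆ -001-,0-01-,000--
  m3 ⊆ --011,-001-,0-01-,000--
  m10 ⊆ 0-01- [E]
  m11 ⊆ --011,0-01-
  m12 ⊆ 0110- [E]
  m13 ⊆ 0110- [E]
  m18 ⊆ -001- [E]
  m19 ⊆ --011,-001-
  m20 ⊆ 1010- [E]
  m21 ⊆ 1010- [E]
  m25 ⊆ 110-1,1100-
  m27 ⊆ --011,110-1
E = {-001-, 0-01-, 000--, 0110-, 1010-}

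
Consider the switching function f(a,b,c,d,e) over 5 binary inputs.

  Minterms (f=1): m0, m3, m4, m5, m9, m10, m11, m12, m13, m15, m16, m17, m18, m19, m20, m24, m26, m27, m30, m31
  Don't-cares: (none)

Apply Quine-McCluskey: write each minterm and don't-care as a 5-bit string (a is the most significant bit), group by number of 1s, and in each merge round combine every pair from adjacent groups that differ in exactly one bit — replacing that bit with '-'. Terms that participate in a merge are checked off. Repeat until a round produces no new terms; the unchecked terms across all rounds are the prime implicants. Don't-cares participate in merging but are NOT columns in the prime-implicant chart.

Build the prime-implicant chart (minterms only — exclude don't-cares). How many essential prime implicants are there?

[col 0] 00000*, 00011*, 00100*, 00101*, 01001*, 01010*, 01011*, 01100*, 01101*, 01111*, 10000*, 10001*, 10010*, 10011*, 10100*, 11000*, 11010*, 11011*, 11110*, 11111*
[col 1] -0000*, -0011*, -0100*, -1010*, -1011*, -1111*, 0-011*, 0-100*, 0-101*, 00-00*, 0010-*, 01-01*, 01-11*, 010-1*, 0101-*, 011-1*, 0110-*, 1-000*, 1-010*, 1-011*, 10-00*, 100-0*, 100-1*, 1000-*, 1001-*, 11-10*, 11-11*, 110-0*, 1101-*, 1111-*
[col 2] --011, -0-00, -1-11, -101-, 0-10-, 01--1, 1-0-0, 1-01-, 100--, 11-1-
Prime implicants: --011, -0-00, -1-11, -101-, 0-10-, 01--1, 1-0-0, 1-01-, 100--, 11-1-
PI chart (minterm → PIs covering it):
  0 | -0-00  (sole → essential)
  3 | --011  (sole → essential)
  4 | -0-00,0-10-
  5 | 0-10-  (sole → essential)
  9 | 01--1  (sole → essential)
  10 | -101-  (sole → essential)
  11 | --011,-1-11,-101-,01--1
  12 | 0-10-  (sole → essential)
  13 | 0-10-,01--1
  15 | -1-11,01--1
  16 | -0-00,1-0-0,100--
  17 | 100--  (sole → essential)
  18 | 1-0-0,1-01-,100--
  19 | --011,1-01-,100--
  20 | -0-00  (sole → essential)
  24 | 1-0-0  (sole → essential)
  26 | -101-,1-0-0,1-01-,11-1-
  27 | --011,-1-11,-101-,1-01-,11-1-
  30 | 11-1-  (sole → essential)
  31 | -1-11,11-1-
Essential prime implicants: --011, -0-00, -101-, 0-10-, 01--1, 1-0-0, 100--, 11-1-

8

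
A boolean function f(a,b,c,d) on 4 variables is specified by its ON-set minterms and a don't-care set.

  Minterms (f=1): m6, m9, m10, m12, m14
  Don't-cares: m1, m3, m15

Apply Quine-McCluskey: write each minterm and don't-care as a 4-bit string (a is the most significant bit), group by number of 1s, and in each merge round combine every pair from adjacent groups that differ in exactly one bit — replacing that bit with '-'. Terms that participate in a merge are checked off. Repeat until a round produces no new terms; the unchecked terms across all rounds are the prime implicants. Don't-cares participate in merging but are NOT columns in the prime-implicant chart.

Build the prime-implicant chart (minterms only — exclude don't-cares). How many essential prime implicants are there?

[col 0] 0001*, 0011*, 0110*, 1001*, 1010*, 1100*, 1110*, 1111*
[col 1] -001, -110, 00-1, 1-10, 11-0, 111-
Prime implicants: -001, -110, 00-1, 1-10, 11-0, 111-
PI chart (minterm → PIs covering it):
  6 | -110  (sole → essential)
  9 | -001  (sole → essential)
  10 | 1-10  (sole → essential)
  12 | 11-0  (sole → essential)
  14 | -110,1-10,11-0,111-
Essential prime implicants: -001, -110, 1-10, 11-0

4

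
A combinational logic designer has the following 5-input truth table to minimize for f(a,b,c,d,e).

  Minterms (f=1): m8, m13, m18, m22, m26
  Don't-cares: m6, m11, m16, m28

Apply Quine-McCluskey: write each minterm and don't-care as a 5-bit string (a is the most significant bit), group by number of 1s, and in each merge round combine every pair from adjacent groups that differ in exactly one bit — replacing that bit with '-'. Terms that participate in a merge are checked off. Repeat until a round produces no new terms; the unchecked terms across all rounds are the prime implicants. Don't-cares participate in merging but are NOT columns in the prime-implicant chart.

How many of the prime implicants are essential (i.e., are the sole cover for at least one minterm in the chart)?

3

size-2^0 implicants → 00110(✓)  01000  01011  01101  10000(✓)  10010(✓)  10110(✓)  11010(✓)  11100
size-2^1 implicants → -0110  1-010  10-10  100-0
Unchecked terms (primes): -0110, 01000, 01011, 01101, 1-010, 10-10, 100-0, 11100
Minterm coverage:
  m8 ⊆ 01000 [E]
  m13 ⊆ 01101 [E]
  m18 ⊆ 1-010,10-10,100-0
  m22 ⊆ -0110,10-10
  m26 ⊆ 1-010 [E]
E = {01000, 01101, 1-010}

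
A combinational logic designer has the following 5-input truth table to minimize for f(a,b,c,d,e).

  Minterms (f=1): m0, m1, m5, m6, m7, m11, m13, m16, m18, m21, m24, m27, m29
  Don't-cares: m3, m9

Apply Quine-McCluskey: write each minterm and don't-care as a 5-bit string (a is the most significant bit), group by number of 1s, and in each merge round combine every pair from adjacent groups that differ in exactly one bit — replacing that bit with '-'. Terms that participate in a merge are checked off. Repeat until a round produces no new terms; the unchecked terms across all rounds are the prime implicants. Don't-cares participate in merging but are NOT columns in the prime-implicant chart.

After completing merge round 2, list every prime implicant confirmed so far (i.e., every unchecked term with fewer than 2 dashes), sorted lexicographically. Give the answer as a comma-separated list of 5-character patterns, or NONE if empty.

-0000, -1011, 0000-, 0011-, 1-000, 100-0

[col 0] 00000*, 00001*, 00011*, 00101*, 00110*, 00111*, 01001*, 01011*, 01101*, 10000*, 10010*, 10101*, 11000*, 11011*, 11101*
[col 1] -0000, -0101*, -1011, -1101*, 0-001*, 0-011*, 0-101*, 00-01*, 00-11*, 000-1*, 0000-, 001-1*, 0011-, 01-01*, 010-1*, 1-000, 1-101*, 100-0
[col 2] --101, 0--01, 0-0-1, 00--1
Prime implicants: --101, -0000, -1011, 0--01, 0-0-1, 00--1, 0000-, 0011-, 1-000, 100-0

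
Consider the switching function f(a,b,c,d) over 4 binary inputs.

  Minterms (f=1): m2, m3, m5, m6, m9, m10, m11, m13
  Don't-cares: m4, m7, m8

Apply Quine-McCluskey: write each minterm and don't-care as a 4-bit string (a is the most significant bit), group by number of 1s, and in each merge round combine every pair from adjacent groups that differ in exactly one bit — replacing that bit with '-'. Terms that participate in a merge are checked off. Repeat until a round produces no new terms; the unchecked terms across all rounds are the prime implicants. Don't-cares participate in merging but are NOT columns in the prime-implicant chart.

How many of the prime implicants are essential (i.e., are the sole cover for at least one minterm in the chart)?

0

[col 0] 0010*, 0011*, 0100*, 0101*, 0110*, 0111*, 1000*, 1001*, 1010*, 1011*, 1101*
[col 1] -010*, -011*, -101, 0-10*, 0-11*, 001-*, 01-0*, 01-1*, 010-*, 011-*, 1-01, 10-0*, 10-1*, 100-*, 101-*
[col 2] -01-, 0-1-, 01--, 10--
Prime implicants: -01-, -101, 0-1-, 01--, 1-01, 10--
PI chart (minterm → PIs covering it):
  2 | -01-,0-1-
  3 | -01-,0-1-
  5 | -101,01--
  6 | 0-1-,01--
  9 | 1-01,10--
  10 | -01-,10--
  11 | -01-,10--
  13 | -101,1-01
(no essential prime implicants)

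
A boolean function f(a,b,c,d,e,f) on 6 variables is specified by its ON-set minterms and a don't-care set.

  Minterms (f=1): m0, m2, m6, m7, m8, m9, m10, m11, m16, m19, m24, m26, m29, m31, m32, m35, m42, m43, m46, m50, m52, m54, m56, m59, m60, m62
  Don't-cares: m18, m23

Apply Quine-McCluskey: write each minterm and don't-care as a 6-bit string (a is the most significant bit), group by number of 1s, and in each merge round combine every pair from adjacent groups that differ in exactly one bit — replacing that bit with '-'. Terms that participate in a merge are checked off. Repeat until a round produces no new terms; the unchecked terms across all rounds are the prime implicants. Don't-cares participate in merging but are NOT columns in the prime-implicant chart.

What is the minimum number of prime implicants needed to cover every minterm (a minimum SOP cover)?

size-2^0 implicants → 000000(✓)  000010(✓)  000110(✓)  000111(✓)  001000(✓)  001001(✓)  001010(✓)  001011(✓)  010000(✓)  010010(✓)  010011(✓)  010111(✓)  011000(✓)  011010(✓)  011101(✓)  011111(✓)  100000(✓)  100011(✓)  101010(✓)  101011(✓)  101110(✓)  110010(✓)  110100(✓)  110110(✓)  111000(✓)  111011(✓)  111100(✓)  111110(✓)
size-2^1 implicants → -00000  -01010(✓)  -01011(✓)  -10010  -11000  0-0000(✓)  0-0010(✓)  0-0111  0-1000(✓)  0-1010(✓)  00-000(✓)  00-010(✓)  000-10  0000-0(✓)  00011-  0010-0(✓)  0010-1(✓)  00100-(✓)  00101-(✓)  01-000(✓)  01-010(✓)  01-111  010-11  0100-0(✓)  01001-  0110-0(✓)  0111-1  1-1011  1-1110  10-011  101-10  10101-(✓)  11-100(✓)  11-110(✓)  110-10  1101-0(✓)  111-00  1111-0(✓)
size-2^2 implicants → -0101-  0--000(✓)  0--010(✓)  0-00-0(✓)  0-10-0(✓)  00-0-0(✓)  0010--  01-0-0(✓)  11-1-0
size-2^3 implicants → 0--0-0
Unchecked terms (primes): -00000, -0101-, -10010, -11000, 0--0-0, 0-0111, 000-10, 00011-, 0010--, 01-111, 010-11, 01001-, 0111-1, 1-1011, 1-1110, 10-011, 101-10, 11-1-0, 110-10, 111-00
Minterm coverage:
  m0 ⊆ -00000,0--0-0
  m2 ⊆ 0--0-0,000-10
  m6 ⊆ 000-10,00011-
  m7 ⊆ 0-0111,00011-
  m8 ⊆ 0--0-0,0010--
  m9 ⊆ 0010-- [E]
  m10 ⊆ -0101-,0--0-0,0010--
  m11 ⊆ -0101-,0010--
  m16 ⊆ 0--0-0 [E]
  m19 ⊆ 010-11,01001-
  m24 ⊆ -11000,0--0-0
  m26 ⊆ 0--0-0 [E]
  m29 ⊆ 0111-1 [E]
  m31 ⊆ 01-111,0111-1
  m32 ⊆ -00000 [E]
  m35 ⊆ 10-011 [E]
  m42 ⊆ -0101-,101-10
  m43 ⊆ -0101-,1-1011,10-011
  m46 ⊆ 1-1110,101-10
  m50 ⊆ -10010,110-10
  m52 ⊆ 11-1-0 [E]
  m54 ⊆ 11-1-0,110-10
  m56 ⊆ -11000,111-00
  m59 ⊆ 1-1011 [E]
  m60 ⊆ 11-1-0,111-00
  m62 ⊆ 1-1110,11-1-0
E = {-00000, 0--0-0, 0010--, 0111-1, 1-1011, 10-011, 11-1-0}
Petrick residual → -10010, -11000, 00011-, 010-11, 101-10
Cover = b'c'd'e'f' + bc'd'ef' + bcd'e'f' + a'd'f' + a'b'c'de + a'b'cd' + a'bc'ef + a'bcdf + acd'ef + ab'd'ef + ab'cef' + abdf'  |cover|=12

12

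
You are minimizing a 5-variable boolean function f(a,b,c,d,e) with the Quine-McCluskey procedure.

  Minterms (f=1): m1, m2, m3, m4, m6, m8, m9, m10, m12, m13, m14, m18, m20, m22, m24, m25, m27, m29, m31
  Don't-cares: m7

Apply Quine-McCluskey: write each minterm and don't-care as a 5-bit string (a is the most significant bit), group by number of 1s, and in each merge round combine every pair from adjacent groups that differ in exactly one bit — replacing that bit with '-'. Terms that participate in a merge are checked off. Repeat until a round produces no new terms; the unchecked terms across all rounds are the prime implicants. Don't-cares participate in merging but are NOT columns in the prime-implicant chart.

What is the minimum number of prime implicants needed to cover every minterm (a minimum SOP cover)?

[col 0] 00001*, 00010*, 00011*, 00100*, 00110*, 00111*, 01000*, 01001*, 01010*, 01100*, 01101*, 01110*, 10010*, 10100*, 10110*, 11000*, 11001*, 11011*, 11101*, 11111*
[col 1] -0010*, -0100*, -0110*, -1000*, -1001*, -1101*, 0-001, 0-010*, 0-100*, 0-110*, 00-10*, 00-11*, 000-1, 0001-*, 001-0*, 0011-*, 01-00*, 01-01*, 01-10*, 010-0*, 0100-*, 011-0*, 0110-*, 10-10*, 101-0*, 11-01*, 11-11*, 110-1*, 1100-*, 111-1*
[col 2] -0-10, -01-0, -1-01, -100-, 0--10, 0-1-0, 00-1-, 01--0, 01-0-, 11--1
Prime implicants: -0-10, -01-0, -1-01, -100-, 0--10, 0-001, 0-1-0, 00-1-, 000-1, 01--0, 01-0-, 11--1
PI chart (minterm → PIs covering it):
  1 | 0-001,000-1
  2 | -0-10,0--10,00-1-
  3 | 00-1-,000-1
  4 | -01-0,0-1-0
  6 | -0-10,-01-0,0--10,0-1-0,00-1-
  8 | -100-,01--0,01-0-
  9 | -1-01,-100-,0-001,01-0-
  10 | 0--10,01--0
  12 | 0-1-0,01--0,01-0-
  13 | -1-01,01-0-
  14 | 0--10,0-1-0,01--0
  18 | -0-10  (sole → essential)
  20 | -01-0  (sole → essential)
  22 | -0-10,-01-0
  24 | -100-  (sole → essential)
  25 | -1-01,-100-,11--1
  27 | 11--1  (sole → essential)
  29 | -1-01,11--1
  31 | 11--1  (sole → essential)
Essential prime implicants: -0-10, -01-0, -100-, 11--1
Petrick residual → -1-01, 000-1, 01--0
Minimum SOP uses 7 PIs: b'de' + b'ce' + bd'e + bc'd' + a'b'c'e + a'be' + abe

7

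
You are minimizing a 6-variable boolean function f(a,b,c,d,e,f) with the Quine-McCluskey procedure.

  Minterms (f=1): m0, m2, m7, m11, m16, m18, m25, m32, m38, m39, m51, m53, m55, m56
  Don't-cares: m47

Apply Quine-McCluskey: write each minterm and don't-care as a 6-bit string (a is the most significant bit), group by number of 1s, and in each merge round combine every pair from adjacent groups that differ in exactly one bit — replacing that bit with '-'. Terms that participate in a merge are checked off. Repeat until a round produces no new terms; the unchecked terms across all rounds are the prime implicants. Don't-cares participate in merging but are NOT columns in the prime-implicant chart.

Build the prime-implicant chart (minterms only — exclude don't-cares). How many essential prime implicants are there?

9

size-2^0 implicants → 000000(✓)  000010(✓)  000111(✓)  001011  010000(✓)  010010(✓)  011001  100000(✓)  100110(✓)  100111(✓)  101111(✓)  110011(✓)  110101(✓)  110111(✓)  111000
size-2^1 implicants → -00000  -00111  0-0000(✓)  0-0010(✓)  0000-0(✓)  0100-0(✓)  1-0111  10-111  10011-  110-11  1101-1
size-2^2 implicants → 0-00-0
Unchecked terms (primes): -00000, -00111, 0-00-0, 001011, 011001, 1-0111, 10-111, 10011-, 110-11, 1101-1, 111000
Minterm coverage:
  m0 ⊆ -00000,0-00-0
  m2 ⊆ 0-00-0 [E]
  m7 ⊆ -00111 [E]
  m11 ⊆ 001011 [E]
  m16 ⊆ 0-00-0 [E]
  m18 ⊆ 0-00-0 [E]
  m25 ⊆ 011001 [E]
  m32 ⊆ -00000 [E]
  m38 ⊆ 10011- [E]
  m39 ⊆ -00111,1-0111,10-111,10011-
  m51 ⊆ 110-11 [E]
  m53 ⊆ 1101-1 [E]
  m55 ⊆ 1-0111,110-11,1101-1
  m56 ⊆ 111000 [E]
E = {-00000, -00111, 0-00-0, 001011, 011001, 10011-, 110-11, 1101-1, 111000}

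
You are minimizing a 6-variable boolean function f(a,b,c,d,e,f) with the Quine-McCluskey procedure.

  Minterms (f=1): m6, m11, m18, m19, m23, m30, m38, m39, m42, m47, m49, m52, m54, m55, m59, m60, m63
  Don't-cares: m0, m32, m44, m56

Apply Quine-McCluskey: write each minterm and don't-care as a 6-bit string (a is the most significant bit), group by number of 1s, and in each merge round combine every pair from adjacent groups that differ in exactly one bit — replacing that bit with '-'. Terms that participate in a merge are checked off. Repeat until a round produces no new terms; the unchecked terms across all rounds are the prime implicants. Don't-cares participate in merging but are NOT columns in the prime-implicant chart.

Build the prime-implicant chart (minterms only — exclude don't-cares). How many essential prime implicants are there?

[col 0] 000000*, 000110*, 001011, 010010*, 010011*, 010111*, 011110, 100000*, 100110*, 100111*, 101010, 101100*, 101111*, 110001, 110100*, 110110*, 110111*, 111000*, 111011*, 111100*, 111111*
[col 1] -00000, -00110, -10111, 010-11, 01001-, 1-0110*, 1-0111*, 1-1100, 1-1111*, 10-111*, 10011-*, 11-100, 11-111*, 1101-0, 11011-*, 111-00, 111-11
[col 2] 1--111, 1-011-
Prime implicants: -00000, -00110, -10111, 001011, 010-11, 01001-, 011110, 1--111, 1-011-, 1-1100, 101010, 11-100, 110001, 1101-0, 111-00, 111-11
PI chart (minterm → PIs covering it):
  6 | -00110  (sole → essential)
  11 | 001011  (sole → essential)
  18 | 01001-  (sole → essential)
  19 | 010-11,01001-
  23 | -10111,010-11
  30 | 011110  (sole → essential)
  38 | -00110,1-011-
  39 | 1--111,1-011-
  42 | 101010  (sole → essential)
  47 | 1--111  (sole → essential)
  49 | 110001  (sole → essential)
  52 | 11-100,1101-0
  54 | 1-011-,1101-0
  55 | -10111,1--111,1-011-
  59 | 111-11  (sole → essential)
  60 | 1-1100,11-100,111-00
  63 | 1--111,111-11
Essential prime implicants: -00110, 001011, 01001-, 011110, 1--111, 101010, 110001, 111-11

8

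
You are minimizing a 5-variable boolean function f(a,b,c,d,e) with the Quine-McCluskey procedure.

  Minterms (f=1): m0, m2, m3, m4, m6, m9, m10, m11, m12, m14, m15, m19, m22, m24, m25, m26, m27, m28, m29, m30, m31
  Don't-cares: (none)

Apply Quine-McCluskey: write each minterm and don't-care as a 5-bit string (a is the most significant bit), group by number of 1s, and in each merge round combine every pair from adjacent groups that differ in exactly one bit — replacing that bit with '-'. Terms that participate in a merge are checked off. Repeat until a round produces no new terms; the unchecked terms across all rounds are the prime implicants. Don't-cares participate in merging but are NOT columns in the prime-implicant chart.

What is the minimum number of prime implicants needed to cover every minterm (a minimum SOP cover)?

size-2^0 implicants → 00000(✓)  00010(✓)  00011(✓)  00100(✓)  00110(✓)  01001(✓)  01010(✓)  01011(✓)  01100(✓)  01110(✓)  01111(✓)  10011(✓)  10110(✓)  11000(✓)  11001(✓)  11010(✓)  11011(✓)  11100(✓)  11101(✓)  11110(✓)  11111(✓)
size-2^1 implicants → -0011(✓)  -0110(✓)  -1001(✓)  -1010(✓)  -1011(✓)  -1100(✓)  -1110(✓)  -1111(✓)  0-010(✓)  0-011(✓)  0-100(✓)  0-110(✓)  00-00(✓)  00-10(✓)  000-0(✓)  0001-(✓)  001-0(✓)  01-10(✓)  01-11(✓)  010-1(✓)  0101-(✓)  011-0(✓)  0111-(✓)  1-011(✓)  1-110(✓)  11-00(✓)  11-01(✓)  11-10(✓)  11-11(✓)  110-0(✓)  110-1(✓)  1100-(✓)  1101-(✓)  111-0(✓)  111-1(✓)  1110-(✓)  1111-(✓)
size-2^2 implicants → --011  --110  -1-10(✓)  -1-11(✓)  -10-1  -101-(✓)  -11-0  -111-(✓)  0--10  0-01-  0-1-0  00--0  01-1-(✓)  11--0(✓)  11--1(✓)  11-0-(✓)  11-1-(✓)  110--(✓)  111--(✓)
size-2^3 implicants → -1-1-  11---
Unchecked terms (primes): --011, --110, -1-1-, -10-1, -11-0, 0--10, 0-01-, 0-1-0, 00--0, 11---
Minterm coverage:
  m0 ⊆ 00--0 [E]
  m2 ⊆ 0--10,0-01-,00--0
  m3 ⊆ --011,0-01-
  m4 ⊆ 0-1-0,00--0
  m6 ⊆ --110,0--10,0-1-0,00--0
  m9 ⊆ -10-1 [E]
  m10 ⊆ -1-1-,0--10,0-01-
  m11 ⊆ --011,-1-1-,-10-1,0-01-
  m12 ⊆ -11-0,0-1-0
  m14 ⊆ --110,-1-1-,-11-0,0--10,0-1-0
  m15 ⊆ -1-1- [E]
  m19 ⊆ --011 [E]
  m22 ⊆ --110 [E]
  m24 ⊆ 11--- [E]
  m25 ⊆ -10-1,11---
  m26 ⊆ -1-1-,11---
  m27 ⊆ --011,-1-1-,-10-1,11---
  m28 ⊆ -11-0,11---
  m29 ⊆ 11--- [E]
  m30 ⊆ --110,-1-1-,-11-0,11---
  m31 ⊆ -1-1-,11---
E = {--011, --110, -1-1-, -10-1, 00--0, 11---}
Petrick residual → -11-0
Cover = c'de + cde' + bd + bc'e + bce' + a'b'e' + ab  |cover|=7

7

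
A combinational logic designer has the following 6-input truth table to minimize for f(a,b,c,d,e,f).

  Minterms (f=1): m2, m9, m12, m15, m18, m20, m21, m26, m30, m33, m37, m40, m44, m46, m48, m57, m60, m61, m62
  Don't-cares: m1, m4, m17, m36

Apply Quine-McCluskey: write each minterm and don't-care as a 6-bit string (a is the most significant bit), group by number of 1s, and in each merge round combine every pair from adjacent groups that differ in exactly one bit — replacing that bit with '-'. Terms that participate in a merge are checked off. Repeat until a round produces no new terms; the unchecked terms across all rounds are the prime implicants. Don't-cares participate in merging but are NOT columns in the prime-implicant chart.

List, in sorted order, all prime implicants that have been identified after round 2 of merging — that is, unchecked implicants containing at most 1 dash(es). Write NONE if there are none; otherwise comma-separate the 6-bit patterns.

Round 0: 000001✓ 000010✓ 000100✓ 001001✓ 001100✓ 001111 010001✓ 010010✓ 010100✓ 010101✓ 011010✓ 011110✓ 100001✓ 100100✓ 100101✓ 101000✓ 101100✓ 101110✓ 110000 111001✓ 111100✓ 111101✓ 111110✓
Round 1: -00001 -00100✓ -01100✓ -11110 0-0001 0-0010 0-0100 00-001 00-100✓ 01-010 010-01 01010- 011-10 1-1100✓ 1-1110✓ 10-100✓ 100-01 10010- 101-00 1011-0✓ 111-01 1111-0✓ 11110-
Round 2: -0-100 1-11-0
PIs = {-0-100, -00001, -11110, 0-0001, 0-0010, 0-0100, 00-001, 001111, 01-010, 010-01, 01010-, 011-10, 1-11-0, 100-01, 10010-, 101-00, 110000, 111-01, 11110-}

-00001, -11110, 0-0001, 0-0010, 0-0100, 00-001, 001111, 01-010, 010-01, 01010-, 011-10, 100-01, 10010-, 101-00, 110000, 111-01, 11110-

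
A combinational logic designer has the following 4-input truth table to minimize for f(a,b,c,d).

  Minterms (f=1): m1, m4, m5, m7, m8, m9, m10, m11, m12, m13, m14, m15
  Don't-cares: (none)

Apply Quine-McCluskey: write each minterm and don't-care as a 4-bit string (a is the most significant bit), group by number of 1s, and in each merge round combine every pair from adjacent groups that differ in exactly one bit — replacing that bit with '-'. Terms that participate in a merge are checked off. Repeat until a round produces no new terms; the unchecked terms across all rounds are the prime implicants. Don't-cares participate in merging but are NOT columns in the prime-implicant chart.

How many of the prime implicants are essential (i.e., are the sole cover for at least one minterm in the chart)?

4

[col 0] 0001*, 0100*, 0101*, 0111*, 1000*, 1001*, 1010*, 1011*, 1100*, 1101*, 1110*, 1111*
[col 1] -001*, -100*, -101*, -111*, 0-01*, 01-1*, 010-*, 1-00*, 1-01*, 1-10*, 1-11*, 10-0*, 10-1*, 100-*, 101-*, 11-0*, 11-1*, 110-*, 111-*
[col 2] --01, -1-1, -10-, 1--0*, 1--1*, 1-0-*, 1-1-*, 10--*, 11--*
[col 3] 1---
Prime implicants: --01, -1-1, -10-, 1---
PI chart (minterm → PIs covering it):
  1 | --01  (sole → essential)
  4 | -10-  (sole → essential)
  5 | --01,-1-1,-10-
  7 | -1-1  (sole → essential)
  8 | 1---  (sole → essential)
  9 | --01,1---
  10 | 1---  (sole → essential)
  11 | 1---  (sole → essential)
  12 | -10-,1---
  13 | --01,-1-1,-10-,1---
  14 | 1---  (sole → essential)
  15 | -1-1,1---
Essential prime implicants: --01, -1-1, -10-, 1---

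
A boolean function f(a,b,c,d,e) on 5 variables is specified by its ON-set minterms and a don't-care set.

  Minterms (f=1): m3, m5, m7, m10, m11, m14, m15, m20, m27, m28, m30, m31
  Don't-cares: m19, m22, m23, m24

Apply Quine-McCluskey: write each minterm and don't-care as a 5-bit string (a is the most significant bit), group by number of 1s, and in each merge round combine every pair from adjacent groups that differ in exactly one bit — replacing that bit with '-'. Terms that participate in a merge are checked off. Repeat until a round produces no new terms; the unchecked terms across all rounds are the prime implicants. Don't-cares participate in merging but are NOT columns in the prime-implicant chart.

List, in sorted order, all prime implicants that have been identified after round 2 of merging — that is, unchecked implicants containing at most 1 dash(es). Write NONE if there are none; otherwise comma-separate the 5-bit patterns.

001-1, 11-00

Round 0: 00011✓ 00101✓ 00111✓ 01010✓ 01011✓ 01110✓ 01111✓ 10011✓ 10100✓ 10110✓ 10111✓ 11000✓ 11011✓ 11100✓ 11110✓ 11111✓
Round 1: -0011✓ -0111✓ -1011✓ -1110✓ -1111✓ 0-011✓ 0-111✓ 00-11✓ 001-1 01-10✓ 01-11✓ 0101-✓ 0111-✓ 1-011✓ 1-100✓ 1-110✓ 1-111✓ 10-11✓ 101-0✓ 1011-✓ 11-00 11-11✓ 111-0✓ 1111-✓
Round 2: --011✓ --111✓ -0-11✓ -1-11✓ -111- 0--11✓ 01-1- 1--11✓ 1-1-0 1-11-
Round 3: ---11
PIs = {---11, -111-, 001-1, 01-1-, 1-1-0, 1-11-, 11-00}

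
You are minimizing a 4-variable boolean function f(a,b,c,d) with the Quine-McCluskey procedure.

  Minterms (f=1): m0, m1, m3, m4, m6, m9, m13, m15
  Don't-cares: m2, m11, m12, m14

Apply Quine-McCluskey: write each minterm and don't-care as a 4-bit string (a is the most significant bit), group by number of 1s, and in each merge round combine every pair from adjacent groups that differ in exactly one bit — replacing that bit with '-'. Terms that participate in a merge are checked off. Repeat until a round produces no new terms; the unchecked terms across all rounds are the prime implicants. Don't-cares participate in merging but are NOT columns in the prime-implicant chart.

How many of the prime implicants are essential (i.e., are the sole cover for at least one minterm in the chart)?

Round 0: 0000✓ 0001✓ 0010✓ 0011✓ 0100✓ 0110✓ 1001✓ 1011✓ 1100✓ 1101✓ 1110✓ 1111✓
Round 1: -001✓ -011✓ -100✓ -110✓ 0-00✓ 0-10✓ 00-0✓ 00-1✓ 000-✓ 001-✓ 01-0✓ 1-01✓ 1-11✓ 10-1✓ 11-0✓ 11-1✓ 110-✓ 111-✓
Round 2: -0-1 -1-0 0--0 00-- 1--1 11--
PIs = {-0-1, -1-0, 0--0, 00--, 1--1, 11--}
Coverage chart:
  m0: 0--0,00--
  m1: -0-1,00--
  m3: -0-1,00--
  m4: -1-0,0--0
  m6: -1-0,0--0
  m9: -0-1,1--1
  m13: 1--1,11--
  m15: 1--1,11--
(no essential prime implicants)

0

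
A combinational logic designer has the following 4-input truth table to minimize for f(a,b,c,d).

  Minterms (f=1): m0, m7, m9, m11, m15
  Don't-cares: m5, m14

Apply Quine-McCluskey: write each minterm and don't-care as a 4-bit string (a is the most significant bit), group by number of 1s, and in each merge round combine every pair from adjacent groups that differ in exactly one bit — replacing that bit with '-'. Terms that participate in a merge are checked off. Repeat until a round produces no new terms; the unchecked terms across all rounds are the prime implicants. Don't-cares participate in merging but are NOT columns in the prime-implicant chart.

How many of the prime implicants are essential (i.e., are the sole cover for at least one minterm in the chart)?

Round 0: 0000 0101✓ 0111✓ 1001✓ 1011✓ 1110✓ 1111✓
Round 1: -111 01-1 1-11 10-1 111-
PIs = {-111, 0000, 01-1, 1-11, 10-1, 111-}
Coverage chart:
  m0: 0000 ←essential
  m7: -111,01-1
  m9: 10-1 ←essential
  m11: 1-11,10-1
  m15: -111,1-11,111-
Essential: 0000, 10-1

2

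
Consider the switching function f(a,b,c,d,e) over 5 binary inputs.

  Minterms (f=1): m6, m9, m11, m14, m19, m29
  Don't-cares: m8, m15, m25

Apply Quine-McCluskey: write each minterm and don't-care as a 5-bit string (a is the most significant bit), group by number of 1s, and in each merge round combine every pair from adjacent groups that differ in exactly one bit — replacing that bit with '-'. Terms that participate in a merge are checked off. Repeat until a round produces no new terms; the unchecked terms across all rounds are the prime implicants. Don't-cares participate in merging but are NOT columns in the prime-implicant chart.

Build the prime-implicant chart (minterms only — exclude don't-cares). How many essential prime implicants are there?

3

[col 0] 00110*, 01000*, 01001*, 01011*, 01110*, 01111*, 10011, 11001*, 11101*
[col 1] -1001, 0-110, 01-11, 010-1, 0100-, 0111-, 11-01
Prime implicants: -1001, 0-110, 01-11, 010-1, 0100-, 0111-, 10011, 11-01
PI chart (minterm → PIs covering it):
  6 | 0-110  (sole → essential)
  9 | -1001,010-1,0100-
  11 | 01-11,010-1
  14 | 0-110,0111-
  19 | 10011  (sole → essential)
  29 | 11-01  (sole → essential)
Essential prime implicants: 0-110, 10011, 11-01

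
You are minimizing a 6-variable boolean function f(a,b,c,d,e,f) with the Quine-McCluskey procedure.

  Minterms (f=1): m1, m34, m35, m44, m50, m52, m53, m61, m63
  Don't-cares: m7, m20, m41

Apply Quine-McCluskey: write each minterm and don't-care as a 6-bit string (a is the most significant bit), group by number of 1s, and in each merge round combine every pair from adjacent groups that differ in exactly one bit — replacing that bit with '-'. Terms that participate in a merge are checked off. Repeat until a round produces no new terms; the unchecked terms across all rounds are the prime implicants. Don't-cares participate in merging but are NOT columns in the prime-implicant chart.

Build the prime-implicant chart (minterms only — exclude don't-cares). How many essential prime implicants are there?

5

Round 0: 000001 000111 010100✓ 100010✓ 100011✓ 101001 101100 110010✓ 110100✓ 110101✓ 111101✓ 111111✓
Round 1: -10100 1-0010 10001- 11-101 11010- 1111-1
PIs = {-10100, 000001, 000111, 1-0010, 10001-, 101001, 101100, 11-101, 11010-, 1111-1}
Coverage chart:
  m1: 000001 ←essential
  m34: 1-0010,10001-
  m35: 10001- ←essential
  m44: 101100 ←essential
  m50: 1-0010 ←essential
  m52: -10100,11010-
  m53: 11-101,11010-
  m61: 11-101,1111-1
  m63: 1111-1 ←essential
Essential: 000001, 1-0010, 10001-, 101100, 1111-1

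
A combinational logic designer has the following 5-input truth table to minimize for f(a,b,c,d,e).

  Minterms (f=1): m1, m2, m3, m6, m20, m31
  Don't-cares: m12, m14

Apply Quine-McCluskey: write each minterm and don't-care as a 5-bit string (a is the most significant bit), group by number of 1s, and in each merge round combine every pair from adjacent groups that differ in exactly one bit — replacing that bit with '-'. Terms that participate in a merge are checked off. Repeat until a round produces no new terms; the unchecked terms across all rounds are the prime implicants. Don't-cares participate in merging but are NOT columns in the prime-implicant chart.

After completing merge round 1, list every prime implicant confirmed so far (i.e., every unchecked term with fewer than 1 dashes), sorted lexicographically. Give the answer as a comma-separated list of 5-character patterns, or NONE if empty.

10100, 11111

size-2^0 implicants → 00001(✓)  00010(✓)  00011(✓)  00110(✓)  01100(✓)  01110(✓)  10100  11111
size-2^1 implicants → 0-110  00-10  000-1  0001-  011-0
Unchecked terms (primes): 0-110, 00-10, 000-1, 0001-, 011-0, 10100, 11111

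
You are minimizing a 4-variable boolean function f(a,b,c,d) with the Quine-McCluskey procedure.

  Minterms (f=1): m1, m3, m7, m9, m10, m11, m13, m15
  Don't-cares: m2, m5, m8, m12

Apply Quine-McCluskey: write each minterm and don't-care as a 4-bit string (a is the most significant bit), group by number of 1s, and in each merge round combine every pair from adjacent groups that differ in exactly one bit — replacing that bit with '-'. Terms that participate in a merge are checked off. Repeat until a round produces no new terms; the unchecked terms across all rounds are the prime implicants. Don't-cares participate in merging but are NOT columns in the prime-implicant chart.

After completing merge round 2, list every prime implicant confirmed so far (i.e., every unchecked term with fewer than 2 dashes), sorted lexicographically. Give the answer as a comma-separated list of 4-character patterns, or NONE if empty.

Round 0: 0001✓ 0010✓ 0011✓ 0101✓ 0111✓ 1000✓ 1001✓ 1010✓ 1011✓ 1100✓ 1101✓ 1111✓
Round 1: -001✓ -010✓ -011✓ -101✓ -111✓ 0-01✓ 0-11✓ 00-1✓ 001-✓ 01-1✓ 1-00✓ 1-01✓ 1-11✓ 10-0✓ 10-1✓ 100-✓ 101-✓ 11-1✓ 110-✓
Round 2: --01✓ --11✓ -0-1✓ -01- -1-1✓ 0--1✓ 1--1✓ 1-0- 10--
Round 3: ---1
PIs = {---1, -01-, 1-0-, 10--}

NONE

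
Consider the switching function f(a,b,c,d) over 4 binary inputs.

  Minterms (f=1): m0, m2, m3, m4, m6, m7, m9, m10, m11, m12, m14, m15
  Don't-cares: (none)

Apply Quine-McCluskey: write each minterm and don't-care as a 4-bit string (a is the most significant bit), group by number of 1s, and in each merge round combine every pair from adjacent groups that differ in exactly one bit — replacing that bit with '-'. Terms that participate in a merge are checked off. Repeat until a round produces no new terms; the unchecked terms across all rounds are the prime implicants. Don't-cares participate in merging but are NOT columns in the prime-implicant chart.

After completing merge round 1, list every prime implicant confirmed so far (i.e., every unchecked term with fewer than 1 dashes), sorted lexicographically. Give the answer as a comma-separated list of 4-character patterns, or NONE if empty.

NONE

size-2^0 implicants → 0000(✓)  0010(✓)  0011(✓)  0100(✓)  0110(✓)  0111(✓)  1001(✓)  1010(✓)  1011(✓)  1100(✓)  1110(✓)  1111(✓)
size-2^1 implicants → -010(✓)  -011(✓)  -100(✓)  -110(✓)  -111(✓)  0-00(✓)  0-10(✓)  0-11(✓)  00-0(✓)  001-(✓)  01-0(✓)  011-(✓)  1-10(✓)  1-11(✓)  10-1  101-(✓)  11-0(✓)  111-(✓)
size-2^2 implicants → --10(✓)  --11(✓)  -01-(✓)  -1-0  -11-(✓)  0--0  0-1-(✓)  1-1-(✓)
size-2^3 implicants → --1-
Unchecked terms (primes): --1-, -1-0, 0--0, 10-1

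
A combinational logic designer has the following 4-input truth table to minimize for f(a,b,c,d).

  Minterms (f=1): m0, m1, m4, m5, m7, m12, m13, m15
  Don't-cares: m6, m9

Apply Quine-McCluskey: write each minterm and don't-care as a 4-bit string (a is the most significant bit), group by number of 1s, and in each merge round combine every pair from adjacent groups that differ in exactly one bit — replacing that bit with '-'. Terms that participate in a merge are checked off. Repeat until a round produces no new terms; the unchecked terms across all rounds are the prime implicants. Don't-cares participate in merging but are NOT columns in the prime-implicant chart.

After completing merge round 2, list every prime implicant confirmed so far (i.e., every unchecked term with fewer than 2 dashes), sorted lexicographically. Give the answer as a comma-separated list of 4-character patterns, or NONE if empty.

[col 0] 0000*, 0001*, 0100*, 0101*, 0110*, 0111*, 1001*, 1100*, 1101*, 1111*
[col 1] -001*, -100*, -101*, -111*, 0-00*, 0-01*, 000-*, 01-0*, 01-1*, 010-*, 011-*, 1-01*, 11-1*, 110-*
[col 2] --01, -1-1, -10-, 0-0-, 01--
Prime implicants: --01, -1-1, -10-, 0-0-, 01--

NONE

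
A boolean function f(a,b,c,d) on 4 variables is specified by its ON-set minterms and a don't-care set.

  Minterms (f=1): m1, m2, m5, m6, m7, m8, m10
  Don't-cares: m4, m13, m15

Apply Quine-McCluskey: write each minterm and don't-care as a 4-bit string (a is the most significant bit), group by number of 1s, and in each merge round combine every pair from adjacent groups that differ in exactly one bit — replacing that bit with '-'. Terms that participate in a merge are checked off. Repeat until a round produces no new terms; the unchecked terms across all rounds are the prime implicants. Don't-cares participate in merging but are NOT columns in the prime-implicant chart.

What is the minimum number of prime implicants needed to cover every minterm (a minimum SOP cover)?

size-2^0 implicants → 0001(✓)  0010(✓)  0100(✓)  0101(✓)  0110(✓)  0111(✓)  1000(✓)  1010(✓)  1101(✓)  1111(✓)
size-2^1 implicants → -010  -101(✓)  -111(✓)  0-01  0-10  01-0(✓)  01-1(✓)  010-(✓)  011-(✓)  10-0  11-1(✓)
size-2^2 implicants → -1-1  01--
Unchecked terms (primes): -010, -1-1, 0-01, 0-10, 01--, 10-0
Minterm coverage:
  m1 ⊆ 0-01 [E]
  m2 ⊆ -010,0-10
  m5 ⊆ -1-1,0-01,01--
  m6 ⊆ 0-10,01--
  m7 ⊆ -1-1,01--
  m8 ⊆ 10-0 [E]
  m10 ⊆ -010,10-0
E = {0-01, 10-0}
Petrick residual → -010, 01--
Cover = b'cd' + a'c'd + a'b + ab'd'  |cover|=4

4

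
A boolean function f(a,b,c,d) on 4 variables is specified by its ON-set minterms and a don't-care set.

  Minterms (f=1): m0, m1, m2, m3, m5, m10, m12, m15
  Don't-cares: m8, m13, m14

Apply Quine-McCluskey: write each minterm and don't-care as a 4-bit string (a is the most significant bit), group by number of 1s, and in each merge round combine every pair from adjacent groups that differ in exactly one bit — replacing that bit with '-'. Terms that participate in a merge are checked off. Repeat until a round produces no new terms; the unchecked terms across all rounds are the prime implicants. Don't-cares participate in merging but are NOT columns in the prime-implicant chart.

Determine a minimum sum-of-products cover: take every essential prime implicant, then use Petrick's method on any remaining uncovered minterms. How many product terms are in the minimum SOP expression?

4

size-2^0 implicants → 0000(✓)  0001(✓)  0010(✓)  0011(✓)  0101(✓)  1000(✓)  1010(✓)  1100(✓)  1101(✓)  1110(✓)  1111(✓)
size-2^1 implicants → -000(✓)  -010(✓)  -101  0-01  00-0(✓)  00-1(✓)  000-(✓)  001-(✓)  1-00(✓)  1-10(✓)  10-0(✓)  11-0(✓)  11-1(✓)  110-(✓)  111-(✓)
size-2^2 implicants → -0-0  00--  1--0  11--
Unchecked terms (primes): -0-0, -101, 0-01, 00--, 1--0, 11--
Minterm coverage:
  m0 ⊆ -0-0,00--
  m1 ⊆ 0-01,00--
  m2 ⊆ -0-0,00--
  m3 ⊆ 00-- [E]
  m5 ⊆ -101,0-01
  m10 ⊆ -0-0,1--0
  m12 ⊆ 1--0,11--
  m15 ⊆ 11-- [E]
E = {00--, 11--}
Petrick residual → -0-0, -101
Cover = b'd' + bc'd + a'b' + ab  |cover|=4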